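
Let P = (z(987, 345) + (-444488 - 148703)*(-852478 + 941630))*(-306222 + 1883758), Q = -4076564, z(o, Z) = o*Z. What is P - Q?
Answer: -83426135411637548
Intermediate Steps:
z(o, Z) = Z*o
P = -83426135415714112 (P = (345*987 + (-444488 - 148703)*(-852478 + 941630))*(-306222 + 1883758) = (340515 - 593191*89152)*1577536 = (340515 - 52884164032)*1577536 = -52883823517*1577536 = -83426135415714112)
P - Q = -83426135415714112 - 1*(-4076564) = -83426135415714112 + 4076564 = -83426135411637548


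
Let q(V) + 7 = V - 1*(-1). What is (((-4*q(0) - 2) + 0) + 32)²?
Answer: 2916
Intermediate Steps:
q(V) = -6 + V (q(V) = -7 + (V - 1*(-1)) = -7 + (V + 1) = -7 + (1 + V) = -6 + V)
(((-4*q(0) - 2) + 0) + 32)² = (((-4*(-6 + 0) - 2) + 0) + 32)² = (((-4*(-6) - 2) + 0) + 32)² = (((24 - 2) + 0) + 32)² = ((22 + 0) + 32)² = (22 + 32)² = 54² = 2916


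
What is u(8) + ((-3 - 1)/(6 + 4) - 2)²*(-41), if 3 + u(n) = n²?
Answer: -4379/25 ≈ -175.16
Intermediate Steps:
u(n) = -3 + n²
u(8) + ((-3 - 1)/(6 + 4) - 2)²*(-41) = (-3 + 8²) + ((-3 - 1)/(6 + 4) - 2)²*(-41) = (-3 + 64) + (-4/10 - 2)²*(-41) = 61 + (-4*⅒ - 2)²*(-41) = 61 + (-⅖ - 2)²*(-41) = 61 + (-12/5)²*(-41) = 61 + (144/25)*(-41) = 61 - 5904/25 = -4379/25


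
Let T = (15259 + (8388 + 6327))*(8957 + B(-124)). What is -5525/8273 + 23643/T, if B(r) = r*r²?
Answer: -314265900983989/470573788353634 ≈ -0.66784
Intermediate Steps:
B(r) = r³
T = -56880670658 (T = (15259 + (8388 + 6327))*(8957 + (-124)³) = (15259 + 14715)*(8957 - 1906624) = 29974*(-1897667) = -56880670658)
-5525/8273 + 23643/T = -5525/8273 + 23643/(-56880670658) = -5525*1/8273 + 23643*(-1/56880670658) = -5525/8273 - 23643/56880670658 = -314265900983989/470573788353634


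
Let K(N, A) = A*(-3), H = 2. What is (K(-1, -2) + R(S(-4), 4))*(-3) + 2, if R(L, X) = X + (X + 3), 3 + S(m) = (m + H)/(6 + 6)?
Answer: -49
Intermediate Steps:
S(m) = -17/6 + m/12 (S(m) = -3 + (m + 2)/(6 + 6) = -3 + (2 + m)/12 = -3 + (2 + m)*(1/12) = -3 + (1/6 + m/12) = -17/6 + m/12)
K(N, A) = -3*A
R(L, X) = 3 + 2*X (R(L, X) = X + (3 + X) = 3 + 2*X)
(K(-1, -2) + R(S(-4), 4))*(-3) + 2 = (-3*(-2) + (3 + 2*4))*(-3) + 2 = (6 + (3 + 8))*(-3) + 2 = (6 + 11)*(-3) + 2 = 17*(-3) + 2 = -51 + 2 = -49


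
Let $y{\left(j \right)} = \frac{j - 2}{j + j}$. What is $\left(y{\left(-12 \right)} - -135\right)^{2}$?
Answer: $\frac{2647129}{144} \approx 18383.0$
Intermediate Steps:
$y{\left(j \right)} = \frac{-2 + j}{2 j}$
$\left(y{\left(-12 \right)} - -135\right)^{2} = \left(\frac{-2 - 12}{2 \left(-12\right)} - -135\right)^{2} = \left(\frac{1}{2} \left(- \frac{1}{12}\right) \left(-14\right) + 135\right)^{2} = \left(\frac{7}{12} + 135\right)^{2} = \left(\frac{1627}{12}\right)^{2} = \frac{2647129}{144}$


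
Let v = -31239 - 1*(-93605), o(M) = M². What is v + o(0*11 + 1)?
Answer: 62367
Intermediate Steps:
v = 62366 (v = -31239 + 93605 = 62366)
v + o(0*11 + 1) = 62366 + (0*11 + 1)² = 62366 + (0 + 1)² = 62366 + 1² = 62366 + 1 = 62367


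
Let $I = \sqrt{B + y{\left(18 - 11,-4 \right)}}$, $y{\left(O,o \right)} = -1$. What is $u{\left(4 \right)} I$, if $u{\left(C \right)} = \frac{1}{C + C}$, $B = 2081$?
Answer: $\frac{\sqrt{130}}{2} \approx 5.7009$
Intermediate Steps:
$I = 4 \sqrt{130}$ ($I = \sqrt{2081 - 1} = \sqrt{2080} = 4 \sqrt{130} \approx 45.607$)
$u{\left(C \right)} = \frac{1}{2 C}$
$u{\left(4 \right)} I = \frac{1}{2 \cdot 4} \cdot 4 \sqrt{130} = \frac{1}{2} \cdot \frac{1}{4} \cdot 4 \sqrt{130} = \frac{4 \sqrt{130}}{8} = \frac{\sqrt{130}}{2}$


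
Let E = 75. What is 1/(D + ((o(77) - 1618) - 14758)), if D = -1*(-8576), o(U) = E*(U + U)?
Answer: 1/3750 ≈ 0.00026667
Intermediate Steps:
o(U) = 150*U (o(U) = 75*(U + U) = 75*(2*U) = 150*U)
D = 8576
1/(D + ((o(77) - 1618) - 14758)) = 1/(8576 + ((150*77 - 1618) - 14758)) = 1/(8576 + ((11550 - 1618) - 14758)) = 1/(8576 + (9932 - 14758)) = 1/(8576 - 4826) = 1/3750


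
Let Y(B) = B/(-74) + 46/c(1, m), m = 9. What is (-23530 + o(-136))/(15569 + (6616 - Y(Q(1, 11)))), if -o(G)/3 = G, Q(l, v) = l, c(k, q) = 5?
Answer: -8555140/8205051 ≈ -1.0427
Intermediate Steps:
o(G) = -3*G
Y(B) = 46/5 - B/74 (Y(B) = B/(-74) + 46/5 = B*(-1/74) + 46*(⅕) = -B/74 + 46/5 = 46/5 - B/74)
(-23530 + o(-136))/(15569 + (6616 - Y(Q(1, 11)))) = (-23530 - 3*(-136))/(15569 + (6616 - (46/5 - 1/74*1))) = (-23530 + 408)/(15569 + (6616 - (46/5 - 1/74))) = -23122/(15569 + (6616 - 1*3399/370)) = -23122/(15569 + (6616 - 3399/370)) = -23122/(15569 + 2444521/370) = -23122/8205051/370 = -23122*370/8205051 = -8555140/8205051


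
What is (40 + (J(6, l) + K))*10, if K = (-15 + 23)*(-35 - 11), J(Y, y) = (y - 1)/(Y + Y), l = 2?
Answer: -19675/6 ≈ -3279.2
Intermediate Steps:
J(Y, y) = (-1 + y)/(2*Y) (J(Y, y) = (-1 + y)/((2*Y)) = (-1 + y)*(1/(2*Y)) = (-1 + y)/(2*Y))
K = -368 (K = 8*(-46) = -368)
(40 + (J(6, l) + K))*10 = (40 + ((½)*(-1 + 2)/6 - 368))*10 = (40 + ((½)*(⅙)*1 - 368))*10 = (40 + (1/12 - 368))*10 = (40 - 4415/12)*10 = -3935/12*10 = -19675/6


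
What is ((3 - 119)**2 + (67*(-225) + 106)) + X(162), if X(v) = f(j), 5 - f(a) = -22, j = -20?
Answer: -1486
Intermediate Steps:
f(a) = 27 (f(a) = 5 - 1*(-22) = 5 + 22 = 27)
X(v) = 27
((3 - 119)**2 + (67*(-225) + 106)) + X(162) = ((3 - 119)**2 + (67*(-225) + 106)) + 27 = ((-116)**2 + (-15075 + 106)) + 27 = (13456 - 14969) + 27 = -1513 + 27 = -1486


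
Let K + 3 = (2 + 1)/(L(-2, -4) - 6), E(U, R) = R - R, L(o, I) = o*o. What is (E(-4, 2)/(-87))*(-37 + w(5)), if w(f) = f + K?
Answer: 0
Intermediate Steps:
L(o, I) = o**2
E(U, R) = 0
K = -9/2 (K = -3 + (2 + 1)/((-2)**2 - 6) = -3 + 3/(4 - 6) = -3 + 3/(-2) = -3 + 3*(-1/2) = -3 - 3/2 = -9/2 ≈ -4.5000)
w(f) = -9/2 + f (w(f) = f - 9/2 = -9/2 + f)
(E(-4, 2)/(-87))*(-37 + w(5)) = (0/(-87))*(-37 + (-9/2 + 5)) = (0*(-1/87))*(-37 + 1/2) = 0*(-73/2) = 0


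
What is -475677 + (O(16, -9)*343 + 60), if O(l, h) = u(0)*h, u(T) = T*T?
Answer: -475617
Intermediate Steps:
u(T) = T**2
O(l, h) = 0 (O(l, h) = 0**2*h = 0*h = 0)
-475677 + (O(16, -9)*343 + 60) = -475677 + (0*343 + 60) = -475677 + (0 + 60) = -475677 + 60 = -475617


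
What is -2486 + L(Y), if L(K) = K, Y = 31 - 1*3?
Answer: -2458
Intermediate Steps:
Y = 28 (Y = 31 - 3 = 28)
-2486 + L(Y) = -2486 + 28 = -2458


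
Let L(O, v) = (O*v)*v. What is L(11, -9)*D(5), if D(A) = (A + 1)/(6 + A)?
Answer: 486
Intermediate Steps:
L(O, v) = O*v²
D(A) = (1 + A)/(6 + A)
L(11, -9)*D(5) = (11*(-9)²)*((1 + 5)/(6 + 5)) = (11*81)*(6/11) = 891*((1/11)*6) = 891*(6/11) = 486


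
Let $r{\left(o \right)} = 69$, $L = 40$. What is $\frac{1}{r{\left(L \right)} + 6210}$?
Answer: $\frac{1}{6279} \approx 0.00015926$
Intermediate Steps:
$\frac{1}{r{\left(L \right)} + 6210} = \frac{1}{69 + 6210} = \frac{1}{6279}$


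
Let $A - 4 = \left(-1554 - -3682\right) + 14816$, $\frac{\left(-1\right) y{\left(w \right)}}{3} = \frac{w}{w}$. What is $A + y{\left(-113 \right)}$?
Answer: $16945$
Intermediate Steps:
$y{\left(w \right)} = -3$ ($y{\left(w \right)} = - 3 \frac{w}{w} = \left(-3\right) 1 = -3$)
$A = 16948$ ($A = 4 + \left(\left(-1554 - -3682\right) + 14816\right) = 4 + \left(\left(-1554 + 3682\right) + 14816\right) = 4 + \left(2128 + 14816\right) = 4 + 16944 = 16948$)
$A + y{\left(-113 \right)} = 16948 - 3 = 16945$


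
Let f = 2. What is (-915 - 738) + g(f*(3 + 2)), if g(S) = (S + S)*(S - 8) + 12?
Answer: -1601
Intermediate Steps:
g(S) = 12 + 2*S*(-8 + S) (g(S) = (2*S)*(-8 + S) + 12 = 2*S*(-8 + S) + 12 = 12 + 2*S*(-8 + S))
(-915 - 738) + g(f*(3 + 2)) = (-915 - 738) + (12 - 32*(3 + 2) + 2*(2*(3 + 2))²) = -1653 + (12 - 32*5 + 2*(2*5)²) = -1653 + (12 - 16*10 + 2*10²) = -1653 + (12 - 160 + 2*100) = -1653 + (12 - 160 + 200) = -1653 + 52 = -1601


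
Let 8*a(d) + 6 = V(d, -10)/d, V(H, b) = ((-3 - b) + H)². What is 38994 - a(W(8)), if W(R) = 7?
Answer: 155965/4 ≈ 38991.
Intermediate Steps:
V(H, b) = (-3 + H - b)²
a(d) = -¾ + (-7 - d)²/(8*d) (a(d) = -¾ + ((3 - 10 - d)²/d)/8 = -¾ + ((-7 - d)²/d)/8 = -¾ + (-7 - d)²/(8*d))
38994 - a(W(8)) = 38994 - ((7 + 7)² - 6*7)/(8*7) = 38994 - (14² - 42)/(8*7) = 38994 - (196 - 42)/(8*7) = 38994 - 154/(8*7) = 38994 - 1*11/4 = 38994 - 11/4 = 155965/4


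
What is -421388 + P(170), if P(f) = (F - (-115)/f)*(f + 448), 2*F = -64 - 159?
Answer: -8327908/17 ≈ -4.8988e+5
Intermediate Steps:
F = -223/2 (F = (-64 - 159)/2 = (½)*(-223) = -223/2 ≈ -111.50)
P(f) = (448 + f)*(-223/2 + 115/f) (P(f) = (-223/2 - (-115)/f)*(f + 448) = (-223/2 + 115/f)*(448 + f) = (448 + f)*(-223/2 + 115/f))
-421388 + P(170) = -421388 + (-49837 + 51520/170 - 223/2*170) = -421388 + (-49837 + 51520*(1/170) - 18955) = -421388 + (-49837 + 5152/17 - 18955) = -421388 - 1164312/17 = -8327908/17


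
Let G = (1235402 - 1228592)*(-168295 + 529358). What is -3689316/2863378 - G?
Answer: -3520292793866328/1431689 ≈ -2.4588e+9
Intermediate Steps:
G = 2458839030 (G = 6810*361063 = 2458839030)
-3689316/2863378 - G = -3689316/2863378 - 1*2458839030 = -3689316*1/2863378 - 2458839030 = -1844658/1431689 - 2458839030 = -3520292793866328/1431689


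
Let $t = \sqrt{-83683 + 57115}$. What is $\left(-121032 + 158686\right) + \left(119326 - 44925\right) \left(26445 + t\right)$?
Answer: $1967572099 + 1339218 i \sqrt{82} \approx 1.9676 \cdot 10^{9} + 1.2127 \cdot 10^{7} i$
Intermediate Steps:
$t = 18 i \sqrt{82}$ ($t = \sqrt{-26568} = 18 i \sqrt{82} \approx 163.0 i$)
$\left(-121032 + 158686\right) + \left(119326 - 44925\right) \left(26445 + t\right) = \left(-121032 + 158686\right) + \left(119326 - 44925\right) \left(26445 + 18 i \sqrt{82}\right) = 37654 + 74401 \left(26445 + 18 i \sqrt{82}\right) = 37654 + \left(1967534445 + 1339218 i \sqrt{82}\right) = 1967572099 + 1339218 i \sqrt{82}$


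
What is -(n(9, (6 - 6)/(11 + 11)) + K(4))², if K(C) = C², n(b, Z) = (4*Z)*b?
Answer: -256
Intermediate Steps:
n(b, Z) = 4*Z*b
-(n(9, (6 - 6)/(11 + 11)) + K(4))² = -(4*((6 - 6)/(11 + 11))*9 + 4²)² = -(4*(0/22)*9 + 16)² = -(4*(0*(1/22))*9 + 16)² = -(4*0*9 + 16)² = -(0 + 16)² = -1*16² = -1*256 = -256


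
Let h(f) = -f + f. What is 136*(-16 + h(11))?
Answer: -2176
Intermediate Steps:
h(f) = 0
136*(-16 + h(11)) = 136*(-16 + 0) = 136*(-16) = -2176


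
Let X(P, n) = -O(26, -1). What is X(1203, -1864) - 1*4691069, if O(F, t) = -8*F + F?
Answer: -4690887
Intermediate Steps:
O(F, t) = -7*F
X(P, n) = 182 (X(P, n) = -(-7)*26 = -1*(-182) = 182)
X(1203, -1864) - 1*4691069 = 182 - 1*4691069 = 182 - 4691069 = -4690887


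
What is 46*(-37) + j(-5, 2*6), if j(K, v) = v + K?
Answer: -1695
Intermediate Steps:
j(K, v) = K + v
46*(-37) + j(-5, 2*6) = 46*(-37) + (-5 + 2*6) = -1702 + (-5 + 12) = -1702 + 7 = -1695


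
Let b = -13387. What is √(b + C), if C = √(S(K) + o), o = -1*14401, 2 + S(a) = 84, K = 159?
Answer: √(-13387 + 3*I*√1591) ≈ 0.5171 + 115.7*I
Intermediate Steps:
S(a) = 82 (S(a) = -2 + 84 = 82)
o = -14401
C = 3*I*√1591 (C = √(82 - 14401) = √(-14319) = 3*I*√1591 ≈ 119.66*I)
√(b + C) = √(-13387 + 3*I*√1591)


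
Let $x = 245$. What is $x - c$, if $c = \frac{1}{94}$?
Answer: $\frac{23029}{94} \approx 244.99$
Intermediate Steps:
$c = \frac{1}{94} \approx 0.010638$
$x - c = 245 - \frac{1}{94} = \frac{23029}{94}$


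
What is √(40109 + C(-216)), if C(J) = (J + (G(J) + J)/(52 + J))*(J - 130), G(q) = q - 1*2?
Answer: 8*√2992426/41 ≈ 337.53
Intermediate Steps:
G(q) = -2 + q (G(q) = q - 2 = -2 + q)
C(J) = (-130 + J)*(J + (-2 + 2*J)/(52 + J)) (C(J) = (J + ((-2 + J) + J)/(52 + J))*(J - 130) = (J + (-2 + 2*J)/(52 + J))*(-130 + J) = (-130 + J)*(J + (-2 + 2*J)/(52 + J)))
√(40109 + C(-216)) = √(40109 + (260 + (-216)³ - 7022*(-216) - 76*(-216)²)/(52 - 216)) = √(40109 + (260 - 10077696 + 1516752 - 76*46656)/(-164)) = √(40109 - (260 - 10077696 + 1516752 - 3545856)/164) = √(40109 - 1/164*(-12106540)) = √(40109 + 3026635/41) = √(4671104/41) = 8*√2992426/41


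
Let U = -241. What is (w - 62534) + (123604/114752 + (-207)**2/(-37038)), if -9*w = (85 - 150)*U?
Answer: -102442148855615/1593819216 ≈ -64275.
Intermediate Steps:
w = -15665/9 (w = -(85 - 150)*(-241)/9 = -(-65)*(-241)/9 = -1/9*15665 = -15665/9 ≈ -1740.6)
(w - 62534) + (123604/114752 + (-207)**2/(-37038)) = (-15665/9 - 62534) + (123604/114752 + (-207)**2/(-37038)) = -578471/9 + (123604*(1/114752) + 42849*(-1/37038)) = -578471/9 + (30901/28688 - 14283/12346) = -578471/9 - 14123479/177091024 = -102442148855615/1593819216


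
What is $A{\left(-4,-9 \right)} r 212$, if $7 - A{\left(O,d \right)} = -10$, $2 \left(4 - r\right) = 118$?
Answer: $-198220$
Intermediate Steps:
$r = -55$ ($r = 4 - 59 = -55$)
$A{\left(O,d \right)} = 17$ ($A{\left(O,d \right)} = 7 - -10 = 7 + 10 = 17$)
$A{\left(-4,-9 \right)} r 212 = 17 \left(-55\right) 212 = \left(-935\right) 212 = -198220$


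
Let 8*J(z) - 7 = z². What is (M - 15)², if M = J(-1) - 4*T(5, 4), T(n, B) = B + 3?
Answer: 1764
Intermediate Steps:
T(n, B) = 3 + B
J(z) = 7/8 + z²/8
M = -27 (M = (7/8 + (⅛)*(-1)²) - 4*(3 + 4) = (7/8 + (⅛)*1) - 4*7 = (7/8 + ⅛) - 28 = 1 - 28 = -27)
(M - 15)² = (-27 - 15)² = (-42)² = 1764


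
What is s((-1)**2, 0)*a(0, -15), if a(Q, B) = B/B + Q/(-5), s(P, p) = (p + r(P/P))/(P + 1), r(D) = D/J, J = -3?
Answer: -1/6 ≈ -0.16667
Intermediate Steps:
r(D) = -D/3 (r(D) = D/(-3) = D*(-1/3) = -D/3)
s(P, p) = (-1/3 + p)/(1 + P) (s(P, p) = (p - P/(3*P))/(P + 1) = (p - 1/3*1)/(1 + P) = (p - 1/3)/(1 + P) = (-1/3 + p)/(1 + P))
a(Q, B) = 1 - Q/5 (a(Q, B) = 1 + Q*(-1/5) = 1 - Q/5)
s((-1)**2, 0)*a(0, -15) = ((-1/3 + 0)/(1 + (-1)**2))*(1 - 1/5*0) = (-1/3/(1 + 1))*(1 + 0) = (-1/3/2)*1 = ((1/2)*(-1/3))*1 = -1/6*1 = -1/6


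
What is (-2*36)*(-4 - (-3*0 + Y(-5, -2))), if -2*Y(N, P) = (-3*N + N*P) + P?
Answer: -540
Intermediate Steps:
Y(N, P) = -P/2 + 3*N/2 - N*P/2 (Y(N, P) = -((-3*N + N*P) + P)/2 = -(P - 3*N + N*P)/2 = -P/2 + 3*N/2 - N*P/2)
(-2*36)*(-4 - (-3*0 + Y(-5, -2))) = (-2*36)*(-4 - (-3*0 + (-1/2*(-2) + (3/2)*(-5) - 1/2*(-5)*(-2)))) = -72*(-4 - (0 + (1 - 15/2 - 5))) = -72*(-4 - (0 - 23/2)) = -72*(-4 - 1*(-23/2)) = -72*(-4 + 23/2) = -72*15/2 = -540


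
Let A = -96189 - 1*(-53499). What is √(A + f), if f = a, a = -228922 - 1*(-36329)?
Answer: I*√235283 ≈ 485.06*I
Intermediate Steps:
a = -192593 (a = -228922 + 36329 = -192593)
f = -192593
A = -42690 (A = -96189 + 53499 = -42690)
√(A + f) = √(-42690 - 192593) = √(-235283) = I*√235283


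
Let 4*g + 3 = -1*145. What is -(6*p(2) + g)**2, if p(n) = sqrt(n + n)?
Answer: -625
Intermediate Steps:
p(n) = sqrt(2)*sqrt(n) (p(n) = sqrt(2*n) = sqrt(2)*sqrt(n))
g = -37 (g = -3/4 + (-1*145)/4 = -3/4 + (1/4)*(-145) = -3/4 - 145/4 = -37)
-(6*p(2) + g)**2 = -(6*(sqrt(2)*sqrt(2)) - 37)**2 = -(6*2 - 37)**2 = -(12 - 37)**2 = -1*(-25)**2 = -1*625 = -625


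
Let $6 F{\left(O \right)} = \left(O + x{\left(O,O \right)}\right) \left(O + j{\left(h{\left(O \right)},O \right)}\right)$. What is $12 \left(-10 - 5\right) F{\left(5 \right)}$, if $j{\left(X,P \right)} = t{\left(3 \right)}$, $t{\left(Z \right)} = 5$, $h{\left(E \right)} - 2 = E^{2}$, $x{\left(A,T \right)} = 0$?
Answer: $-1500$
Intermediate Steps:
$h{\left(E \right)} = 2 + E^{2}$
$j{\left(X,P \right)} = 5$
$F{\left(O \right)} = \frac{O \left(5 + O\right)}{6}$ ($F{\left(O \right)} = \frac{\left(O + 0\right) \left(O + 5\right)}{6} = \frac{O \left(5 + O\right)}{6}$)
$12 \left(-10 - 5\right) F{\left(5 \right)} = 12 \left(-10 - 5\right) \frac{1}{6} \cdot 5 \left(5 + 5\right) = 12 \left(-15\right) \frac{1}{6} \cdot 5 \cdot 10 = \left(-180\right) \frac{25}{3} = -1500$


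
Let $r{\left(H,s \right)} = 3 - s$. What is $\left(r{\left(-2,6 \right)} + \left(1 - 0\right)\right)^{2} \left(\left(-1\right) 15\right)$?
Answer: $-60$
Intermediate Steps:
$\left(r{\left(-2,6 \right)} + \left(1 - 0\right)\right)^{2} \left(\left(-1\right) 15\right) = \left(\left(3 - 6\right) + \left(1 - 0\right)\right)^{2} \left(\left(-1\right) 15\right) = \left(\left(3 - 6\right) + \left(1 + 0\right)\right)^{2} \left(-15\right) = \left(-3 + 1\right)^{2} \left(-15\right) = \left(-2\right)^{2} \left(-15\right) = 4 \left(-15\right) = -60$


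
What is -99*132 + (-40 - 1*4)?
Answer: -13112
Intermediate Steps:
-99*132 + (-40 - 1*4) = -13068 + (-40 - 4) = -13068 - 44 = -13112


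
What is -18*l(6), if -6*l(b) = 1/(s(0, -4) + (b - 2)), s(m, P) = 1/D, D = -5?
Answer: 15/19 ≈ 0.78947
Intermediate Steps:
s(m, P) = -⅕ (s(m, P) = 1/(-5) = -⅕)
l(b) = -1/(6*(-11/5 + b)) (l(b) = -1/(6*(-⅕ + (b - 2))) = -1/(6*(-⅕ + (-2 + b))) = -1/(6*(-11/5 + b)))
-18*l(6) = -(-90)/(-66 + 30*6) = -(-90)/(-66 + 180) = -(-90)/114 = -18*(-5/114) = 15/19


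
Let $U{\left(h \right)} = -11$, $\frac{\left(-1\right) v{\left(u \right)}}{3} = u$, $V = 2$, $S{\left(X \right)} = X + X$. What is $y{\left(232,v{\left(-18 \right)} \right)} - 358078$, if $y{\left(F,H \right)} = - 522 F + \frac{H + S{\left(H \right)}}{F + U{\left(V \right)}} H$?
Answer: $- \frac{105890474}{221} \approx -4.7914 \cdot 10^{5}$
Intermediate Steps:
$S{\left(X \right)} = 2 X$
$v{\left(u \right)} = - 3 u$
$y{\left(F,H \right)} = - 522 F + \frac{3 H^{2}}{-11 + F}$ ($y{\left(F,H \right)} = - 522 F + \frac{H + 2 H}{F - 11} H = - 522 F + \frac{3 H}{-11 + F} H = - 522 F + \frac{3 H^{2}}{-11 + F}$)
$y{\left(232,v{\left(-18 \right)} \right)} - 358078 = \frac{3 \left(\left(\left(-3\right) \left(-18\right)\right)^{2} - 174 \cdot 232^{2} + 1914 \cdot 232\right)}{-11 + 232} - 358078 = \frac{3 \left(54^{2} - 9365376 + 444048\right)}{221} - 358078 = 3 \cdot \frac{1}{221} \left(2916 - 9365376 + 444048\right) - 358078 = 3 \cdot \frac{1}{221} \left(-8918412\right) - 358078 = - \frac{26755236}{221} - 358078 = - \frac{105890474}{221}$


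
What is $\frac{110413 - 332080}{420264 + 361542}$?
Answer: $- \frac{73889}{260602} \approx -0.28353$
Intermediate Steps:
$\frac{110413 - 332080}{420264 + 361542} = - \frac{221667}{781806} = \left(-221667\right) \frac{1}{781806} = - \frac{73889}{260602}$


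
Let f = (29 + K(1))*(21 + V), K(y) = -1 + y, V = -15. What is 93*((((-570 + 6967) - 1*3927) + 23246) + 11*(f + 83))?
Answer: 2654499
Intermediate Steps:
f = 174 (f = (29 + (-1 + 1))*(21 - 15) = (29 + 0)*6 = 29*6 = 174)
93*((((-570 + 6967) - 1*3927) + 23246) + 11*(f + 83)) = 93*((((-570 + 6967) - 1*3927) + 23246) + 11*(174 + 83)) = 93*(((6397 - 3927) + 23246) + 11*257) = 93*((2470 + 23246) + 2827) = 93*(25716 + 2827) = 93*28543 = 2654499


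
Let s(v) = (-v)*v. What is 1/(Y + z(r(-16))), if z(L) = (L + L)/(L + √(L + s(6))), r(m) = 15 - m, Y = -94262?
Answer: (-√5 + 31*I)/(2*(-1461030*I + 47131*√5)) ≈ -1.0609e-5 + 1.6153e-11*I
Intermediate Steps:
s(v) = -v²
z(L) = 2*L/(L + √(-36 + L)) (z(L) = (L + L)/(L + √(L - 1*6²)) = (2*L)/(L + √(L - 1*36)) = (2*L)/(L + √(L - 36)) = (2*L)/(L + √(-36 + L)) = 2*L/(L + √(-36 + L)))
1/(Y + z(r(-16))) = 1/(-94262 + 2*(15 - 1*(-16))/((15 - 1*(-16)) + √(-36 + (15 - 1*(-16))))) = 1/(-94262 + 2*(15 + 16)/((15 + 16) + √(-36 + (15 + 16)))) = 1/(-94262 + 2*31/(31 + √(-36 + 31))) = 1/(-94262 + 2*31/(31 + √(-5))) = 1/(-94262 + 2*31/(31 + I*√5)) = 1/(-94262 + 62/(31 + I*√5))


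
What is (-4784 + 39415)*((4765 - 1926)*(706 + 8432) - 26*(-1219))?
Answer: 899522078356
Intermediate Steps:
(-4784 + 39415)*((4765 - 1926)*(706 + 8432) - 26*(-1219)) = 34631*(2839*9138 + 31694) = 34631*(25942782 + 31694) = 34631*25974476 = 899522078356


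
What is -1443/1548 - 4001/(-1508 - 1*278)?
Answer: 602725/460788 ≈ 1.3080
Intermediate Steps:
-1443/1548 - 4001/(-1508 - 1*278) = -1443*1/1548 - 4001/(-1508 - 278) = -481/516 - 4001/(-1786) = -481/516 - 4001*(-1/1786) = -481/516 + 4001/1786 = 602725/460788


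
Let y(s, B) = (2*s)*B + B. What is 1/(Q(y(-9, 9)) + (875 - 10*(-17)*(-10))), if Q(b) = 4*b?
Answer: -1/1437 ≈ -0.00069589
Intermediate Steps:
y(s, B) = B + 2*B*s (y(s, B) = 2*B*s + B = B + 2*B*s)
1/(Q(y(-9, 9)) + (875 - 10*(-17)*(-10))) = 1/(4*(9*(1 + 2*(-9))) + (875 - 10*(-17)*(-10))) = 1/(4*(9*(1 - 18)) + (875 - (-170)*(-10))) = 1/(4*(9*(-17)) + (875 - 1*1700)) = 1/(4*(-153) + (875 - 1700)) = 1/(-612 - 825) = 1/(-1437) = -1/1437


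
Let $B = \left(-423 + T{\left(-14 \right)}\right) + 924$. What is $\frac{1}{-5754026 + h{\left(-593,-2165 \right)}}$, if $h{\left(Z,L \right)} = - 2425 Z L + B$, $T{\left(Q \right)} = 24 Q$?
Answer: $- \frac{1}{3119077986} \approx -3.2061 \cdot 10^{-10}$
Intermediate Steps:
$B = 165$ ($B = \left(-423 + 24 \left(-14\right)\right) + 924 = \left(-423 - 336\right) + 924 = -759 + 924 = 165$)
$h{\left(Z,L \right)} = 165 - 2425 L Z$ ($h{\left(Z,L \right)} = - 2425 Z L + 165 = - 2425 L Z + 165 = 165 - 2425 L Z$)
$\frac{1}{-5754026 + h{\left(-593,-2165 \right)}} = \frac{1}{-5754026 + \left(165 - \left(-5250125\right) \left(-593\right)\right)} = \frac{1}{-5754026 + \left(165 - 3113324125\right)} = \frac{1}{-5754026 - 3113323960} = \frac{1}{-3119077986} = - \frac{1}{3119077986}$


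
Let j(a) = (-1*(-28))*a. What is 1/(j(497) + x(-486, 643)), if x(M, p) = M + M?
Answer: 1/12944 ≈ 7.7256e-5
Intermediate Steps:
j(a) = 28*a
x(M, p) = 2*M
1/(j(497) + x(-486, 643)) = 1/(28*497 + 2*(-486)) = 1/(13916 - 972) = 1/12944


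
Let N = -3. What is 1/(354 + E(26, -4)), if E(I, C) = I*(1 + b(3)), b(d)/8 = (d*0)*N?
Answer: 1/380 ≈ 0.0026316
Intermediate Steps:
b(d) = 0 (b(d) = 8*((d*0)*(-3)) = 8*(0*(-3)) = 8*0 = 0)
E(I, C) = I (E(I, C) = I*(1 + 0) = I*1 = I)
1/(354 + E(26, -4)) = 1/(354 + 26) = 1/380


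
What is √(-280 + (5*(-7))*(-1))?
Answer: 7*I*√5 ≈ 15.652*I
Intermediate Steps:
√(-280 + (5*(-7))*(-1)) = √(-280 - 35*(-1)) = √(-280 + 35) = √(-245) = 7*I*√5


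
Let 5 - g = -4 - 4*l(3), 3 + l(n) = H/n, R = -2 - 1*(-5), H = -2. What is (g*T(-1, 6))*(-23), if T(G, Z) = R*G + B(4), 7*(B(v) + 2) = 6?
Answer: -11339/21 ≈ -539.95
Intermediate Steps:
B(v) = -8/7 (B(v) = -2 + (⅐)*6 = -2 + 6/7 = -8/7)
R = 3 (R = -2 + 5 = 3)
l(n) = -3 - 2/n
g = -17/3 (g = 5 - (-4 - 4*(-3 - 2/3)) = 5 - (-4 - 4*(-3 - 2*⅓)) = 5 - (-4 - 4*(-3 - ⅔)) = 5 - (-4 - 4*(-11/3)) = 5 - (-4 + 44/3) = 5 - 1*32/3 = 5 - 32/3 = -17/3 ≈ -5.6667)
T(G, Z) = -8/7 + 3*G (T(G, Z) = 3*G - 8/7 = -8/7 + 3*G)
(g*T(-1, 6))*(-23) = -17*(-8/7 + 3*(-1))/3*(-23) = -17*(-8/7 - 3)/3*(-23) = -17/3*(-29/7)*(-23) = (493/21)*(-23) = -11339/21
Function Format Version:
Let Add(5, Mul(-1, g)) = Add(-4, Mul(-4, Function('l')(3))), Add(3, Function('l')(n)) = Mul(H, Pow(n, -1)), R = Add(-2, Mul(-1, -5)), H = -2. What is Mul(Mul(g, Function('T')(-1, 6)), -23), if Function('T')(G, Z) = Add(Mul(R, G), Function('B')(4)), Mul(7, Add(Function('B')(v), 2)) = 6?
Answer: Rational(-11339, 21) ≈ -539.95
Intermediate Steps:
Function('B')(v) = Rational(-8, 7) (Function('B')(v) = Add(-2, Mul(Rational(1, 7), 6)) = Add(-2, Rational(6, 7)) = Rational(-8, 7))
R = 3 (R = Add(-2, 5) = 3)
Function('l')(n) = Add(-3, Mul(-2, Pow(n, -1)))
g = Rational(-17, 3) (g = Add(5, Mul(-1, Add(-4, Mul(-4, Add(-3, Mul(-2, Pow(3, -1))))))) = Add(5, Mul(-1, Add(-4, Mul(-4, Add(-3, Mul(-2, Rational(1, 3))))))) = Add(5, Mul(-1, Add(-4, Mul(-4, Add(-3, Rational(-2, 3)))))) = Add(5, Mul(-1, Add(-4, Mul(-4, Rational(-11, 3))))) = Add(5, Mul(-1, Add(-4, Rational(44, 3)))) = Add(5, Mul(-1, Rational(32, 3))) = Add(5, Rational(-32, 3)) = Rational(-17, 3) ≈ -5.6667)
Function('T')(G, Z) = Add(Rational(-8, 7), Mul(3, G)) (Function('T')(G, Z) = Add(Mul(3, G), Rational(-8, 7)) = Add(Rational(-8, 7), Mul(3, G)))
Mul(Mul(g, Function('T')(-1, 6)), -23) = Mul(Mul(Rational(-17, 3), Add(Rational(-8, 7), Mul(3, -1))), -23) = Mul(Mul(Rational(-17, 3), Add(Rational(-8, 7), -3)), -23) = Mul(Mul(Rational(-17, 3), Rational(-29, 7)), -23) = Mul(Rational(493, 21), -23) = Rational(-11339, 21)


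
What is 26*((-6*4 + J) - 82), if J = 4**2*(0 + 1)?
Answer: -2340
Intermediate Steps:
J = 16 (J = 16*1 = 16)
26*((-6*4 + J) - 82) = 26*((-6*4 + 16) - 82) = 26*((-24 + 16) - 82) = 26*(-8 - 82) = 26*(-90) = -2340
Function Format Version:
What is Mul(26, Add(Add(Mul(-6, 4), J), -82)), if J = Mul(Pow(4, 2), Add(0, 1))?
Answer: -2340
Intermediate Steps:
J = 16 (J = Mul(16, 1) = 16)
Mul(26, Add(Add(Mul(-6, 4), J), -82)) = Mul(26, Add(Add(Mul(-6, 4), 16), -82)) = Mul(26, Add(Add(-24, 16), -82)) = Mul(26, Add(-8, -82)) = Mul(26, -90) = -2340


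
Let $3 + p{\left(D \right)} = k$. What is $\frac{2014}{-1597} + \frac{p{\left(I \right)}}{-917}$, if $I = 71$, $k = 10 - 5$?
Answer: $- \frac{1850032}{1464449} \approx -1.2633$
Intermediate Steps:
$k = 5$
$p{\left(D \right)} = 2$ ($p{\left(D \right)} = -3 + 5 = 2$)
$\frac{2014}{-1597} + \frac{p{\left(I \right)}}{-917} = \frac{2014}{-1597} + \frac{2}{-917} = 2014 \left(- \frac{1}{1597}\right) + 2 \left(- \frac{1}{917}\right) = - \frac{2014}{1597} - \frac{2}{917} = - \frac{1850032}{1464449}$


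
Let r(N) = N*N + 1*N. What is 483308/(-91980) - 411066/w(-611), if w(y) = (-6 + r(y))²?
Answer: -1198848513357793/228156836129280 ≈ -5.2545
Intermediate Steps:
r(N) = N + N² (r(N) = N² + N = N + N²)
w(y) = (-6 + y*(1 + y))²
483308/(-91980) - 411066/w(-611) = 483308/(-91980) - 411066/(-6 - 611*(1 - 611))² = 483308*(-1/91980) - 411066/(-6 - 611*(-610))² = -17261/3285 - 411066/(-6 + 372710)² = -17261/3285 - 411066/(372704²) = -17261/3285 - 411066/138908271616 = -17261/3285 - 411066*1/138908271616 = -17261/3285 - 205533/69454135808 = -1198848513357793/228156836129280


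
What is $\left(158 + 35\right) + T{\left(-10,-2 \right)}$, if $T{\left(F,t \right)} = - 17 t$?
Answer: $227$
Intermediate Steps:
$\left(158 + 35\right) + T{\left(-10,-2 \right)} = \left(158 + 35\right) - -34 = 193 + 34 = 227$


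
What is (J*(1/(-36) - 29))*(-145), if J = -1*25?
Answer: -3788125/36 ≈ -1.0523e+5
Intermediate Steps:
J = -25
(J*(1/(-36) - 29))*(-145) = -25*(1/(-36) - 29)*(-145) = -25*(-1/36 - 29)*(-145) = -25*(-1045/36)*(-145) = (26125/36)*(-145) = -3788125/36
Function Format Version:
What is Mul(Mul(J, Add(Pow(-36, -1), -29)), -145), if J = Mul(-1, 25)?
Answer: Rational(-3788125, 36) ≈ -1.0523e+5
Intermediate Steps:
J = -25
Mul(Mul(J, Add(Pow(-36, -1), -29)), -145) = Mul(Mul(-25, Add(Pow(-36, -1), -29)), -145) = Mul(Mul(-25, Add(Rational(-1, 36), -29)), -145) = Mul(Mul(-25, Rational(-1045, 36)), -145) = Mul(Rational(26125, 36), -145) = Rational(-3788125, 36)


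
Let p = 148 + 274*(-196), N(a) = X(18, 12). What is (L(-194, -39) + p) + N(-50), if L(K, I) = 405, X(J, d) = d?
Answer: -53139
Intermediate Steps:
N(a) = 12
p = -53556 (p = 148 - 53704 = -53556)
(L(-194, -39) + p) + N(-50) = (405 - 53556) + 12 = -53151 + 12 = -53139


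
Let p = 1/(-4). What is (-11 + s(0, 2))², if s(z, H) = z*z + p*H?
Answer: 529/4 ≈ 132.25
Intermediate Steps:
p = -¼ ≈ -0.25000
s(z, H) = z² - H/4 (s(z, H) = z*z - H/4 = z² - H/4)
(-11 + s(0, 2))² = (-11 + (0² - ¼*2))² = (-11 + (0 - ½))² = (-11 - ½)² = (-23/2)² = 529/4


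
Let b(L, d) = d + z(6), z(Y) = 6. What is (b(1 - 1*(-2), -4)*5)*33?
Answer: 330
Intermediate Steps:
b(L, d) = 6 + d (b(L, d) = d + 6 = 6 + d)
(b(1 - 1*(-2), -4)*5)*33 = ((6 - 4)*5)*33 = (2*5)*33 = 10*33 = 330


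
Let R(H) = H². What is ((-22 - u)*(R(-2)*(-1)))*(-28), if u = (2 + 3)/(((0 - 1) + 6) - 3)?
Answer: -2744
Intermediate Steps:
u = 5/2 (u = 5/((-1 + 6) - 3) = 5/(5 - 3) = 5/2 ≈ 2.5000)
((-22 - u)*(R(-2)*(-1)))*(-28) = ((-22 - 1*5/2)*((-2)²*(-1)))*(-28) = ((-22 - 5/2)*(4*(-1)))*(-28) = -49/2*(-4)*(-28) = 98*(-28) = -2744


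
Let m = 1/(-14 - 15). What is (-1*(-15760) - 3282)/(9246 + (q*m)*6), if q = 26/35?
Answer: 6332585/4692267 ≈ 1.3496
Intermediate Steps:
q = 26/35 (q = 26*(1/35) = 26/35 ≈ 0.74286)
m = -1/29 (m = 1/(-29) = -1/29 ≈ -0.034483)
(-1*(-15760) - 3282)/(9246 + (q*m)*6) = (-1*(-15760) - 3282)/(9246 + ((26/35)*(-1/29))*6) = (15760 - 3282)/(9246 - 26/1015*6) = 12478/(9246 - 156/1015) = 12478/(9384534/1015) = 12478*(1015/9384534) = 6332585/4692267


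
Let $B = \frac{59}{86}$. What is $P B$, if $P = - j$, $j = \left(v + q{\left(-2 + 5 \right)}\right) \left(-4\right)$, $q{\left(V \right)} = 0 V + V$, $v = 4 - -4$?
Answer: $\frac{1298}{43} \approx 30.186$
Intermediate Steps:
$v = 8$ ($v = 4 + 4 = 8$)
$q{\left(V \right)} = V$ ($q{\left(V \right)} = 0 + V = V$)
$B = \frac{59}{86}$ ($B = 59 \cdot \frac{1}{86} = \frac{59}{86} \approx 0.68605$)
$j = -44$ ($j = \left(8 + \left(-2 + 5\right)\right) \left(-4\right) = \left(8 + 3\right) \left(-4\right) = 11 \left(-4\right) = -44$)
$P = 44$ ($P = \left(-1\right) \left(-44\right) = 44$)
$P B = 44 \cdot \frac{59}{86} = \frac{1298}{43}$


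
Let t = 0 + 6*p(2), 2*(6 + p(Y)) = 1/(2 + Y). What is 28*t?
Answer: -987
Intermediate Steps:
p(Y) = -6 + 1/(2*(2 + Y))
t = -141/4 (t = 0 + 6*((-23 - 12*2)/(2*(2 + 2))) = 0 + 6*((½)*(-23 - 24)/4) = 0 + 6*((½)*(¼)*(-47)) = 0 + 6*(-47/8) = 0 - 141/4 = -141/4 ≈ -35.250)
28*t = 28*(-141/4) = -987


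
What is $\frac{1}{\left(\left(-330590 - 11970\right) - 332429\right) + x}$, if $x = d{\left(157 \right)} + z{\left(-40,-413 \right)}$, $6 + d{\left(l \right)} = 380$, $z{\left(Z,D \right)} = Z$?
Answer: $- \frac{1}{674655} \approx -1.4822 \cdot 10^{-6}$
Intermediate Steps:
$d{\left(l \right)} = 374$ ($d{\left(l \right)} = -6 + 380 = 374$)
$x = 334$ ($x = 374 - 40 = 334$)
$\frac{1}{\left(\left(-330590 - 11970\right) - 332429\right) + x} = \frac{1}{\left(\left(-330590 - 11970\right) - 332429\right) + 334} = \frac{1}{\left(-342560 - 332429\right) + 334} = \frac{1}{-674989 + 334} = \frac{1}{-674655} = - \frac{1}{674655}$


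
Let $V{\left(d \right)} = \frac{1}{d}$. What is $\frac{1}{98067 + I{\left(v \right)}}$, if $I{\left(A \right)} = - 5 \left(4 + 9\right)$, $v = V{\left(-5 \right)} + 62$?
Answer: $\frac{1}{98002} \approx 1.0204 \cdot 10^{-5}$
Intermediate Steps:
$v = \frac{309}{5}$ ($v = \frac{1}{-5} + 62 = - \frac{1}{5} + 62 = \frac{309}{5} \approx 61.8$)
$I{\left(A \right)} = -65$ ($I{\left(A \right)} = \left(-5\right) 13 = -65$)
$\frac{1}{98067 + I{\left(v \right)}} = \frac{1}{98067 - 65} = \frac{1}{98002}$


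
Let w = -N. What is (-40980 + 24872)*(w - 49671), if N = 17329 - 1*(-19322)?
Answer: 1390474776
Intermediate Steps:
N = 36651 (N = 17329 + 19322 = 36651)
w = -36651 (w = -1*36651 = -36651)
(-40980 + 24872)*(w - 49671) = (-40980 + 24872)*(-36651 - 49671) = -16108*(-86322) = 1390474776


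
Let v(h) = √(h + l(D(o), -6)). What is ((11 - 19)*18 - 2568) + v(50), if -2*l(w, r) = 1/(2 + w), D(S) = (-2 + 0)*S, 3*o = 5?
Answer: -2712 + √806/4 ≈ -2704.9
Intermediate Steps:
o = 5/3 (o = (⅓)*5 = 5/3 ≈ 1.6667)
D(S) = -2*S
l(w, r) = -1/(2*(2 + w))
v(h) = √(3/8 + h) (v(h) = √(h - 1/(4 + 2*(-2*5/3))) = √(h - 1/(4 + 2*(-10/3))) = √(h - 1/(4 - 20/3)) = √(h - 1/(-8/3)) = √(h - 1*(-3/8)) = √(h + 3/8) = √(3/8 + h))
((11 - 19)*18 - 2568) + v(50) = ((11 - 19)*18 - 2568) + √(6 + 16*50)/4 = (-8*18 - 2568) + √(6 + 800)/4 = (-144 - 2568) + √806/4 = -2712 + √806/4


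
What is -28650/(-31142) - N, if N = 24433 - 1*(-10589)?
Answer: -545313237/15571 ≈ -35021.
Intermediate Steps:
N = 35022 (N = 24433 + 10589 = 35022)
-28650/(-31142) - N = -28650/(-31142) - 1*35022 = -28650*(-1/31142) - 35022 = 14325/15571 - 35022 = -545313237/15571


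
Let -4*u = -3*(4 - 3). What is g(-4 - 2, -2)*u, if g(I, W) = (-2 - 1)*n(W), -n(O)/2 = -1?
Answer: -9/2 ≈ -4.5000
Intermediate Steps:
n(O) = 2 (n(O) = -2*(-1) = 2)
u = 3/4 (u = -(-3)*(4 - 3)/4 = -(-3)/4 = -1/4*(-3) = 3/4 ≈ 0.75000)
g(I, W) = -6 (g(I, W) = (-2 - 1)*2 = -3*2 = -6)
g(-4 - 2, -2)*u = -6*3/4 = -9/2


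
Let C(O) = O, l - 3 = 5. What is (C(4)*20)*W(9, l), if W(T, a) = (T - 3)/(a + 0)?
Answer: 60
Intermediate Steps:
l = 8 (l = 3 + 5 = 8)
W(T, a) = (-3 + T)/a
(C(4)*20)*W(9, l) = (4*20)*((-3 + 9)/8) = 80*((⅛)*6) = 80*(¾) = 60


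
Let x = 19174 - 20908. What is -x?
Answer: 1734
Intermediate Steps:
x = -1734
-x = -1*(-1734) = 1734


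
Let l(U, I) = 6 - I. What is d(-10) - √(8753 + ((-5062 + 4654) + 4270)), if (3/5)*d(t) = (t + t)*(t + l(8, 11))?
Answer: 500 - 29*√15 ≈ 387.68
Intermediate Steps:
d(t) = 10*t*(-5 + t)/3 (d(t) = 5*((t + t)*(t + (6 - 1*11)))/3 = 5*((2*t)*(t + (6 - 11)))/3 = 5*((2*t)*(t - 5))/3 = 5*((2*t)*(-5 + t))/3 = 5*(2*t*(-5 + t))/3 = 10*t*(-5 + t)/3)
d(-10) - √(8753 + ((-5062 + 4654) + 4270)) = (10/3)*(-10)*(-5 - 10) - √(8753 + ((-5062 + 4654) + 4270)) = (10/3)*(-10)*(-15) - √(8753 + (-408 + 4270)) = 500 - √(8753 + 3862) = 500 - √12615 = 500 - 29*√15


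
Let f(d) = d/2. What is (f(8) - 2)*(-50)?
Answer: -100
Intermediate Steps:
f(d) = d/2 (f(d) = d*(½) = d/2)
(f(8) - 2)*(-50) = ((½)*8 - 2)*(-50) = (4 - 2)*(-50) = 2*(-50) = -100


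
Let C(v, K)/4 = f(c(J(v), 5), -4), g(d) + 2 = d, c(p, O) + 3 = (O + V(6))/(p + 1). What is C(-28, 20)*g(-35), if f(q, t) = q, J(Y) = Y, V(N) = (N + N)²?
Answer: 34040/27 ≈ 1260.7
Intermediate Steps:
V(N) = 4*N² (V(N) = (2*N)² = 4*N²)
c(p, O) = -3 + (144 + O)/(1 + p) (c(p, O) = -3 + (O + 4*6²)/(p + 1) = -3 + (O + 4*36)/(1 + p) = -3 + (O + 144)/(1 + p) = -3 + (144 + O)/(1 + p))
g(d) = -2 + d
C(v, K) = 4*(146 - 3*v)/(1 + v) (C(v, K) = 4*((141 + 5 - 3*v)/(1 + v)) = 4*((146 - 3*v)/(1 + v)) = 4*(146 - 3*v)/(1 + v))
C(-28, 20)*g(-35) = (4*(146 - 3*(-28))/(1 - 28))*(-2 - 35) = (4*(146 + 84)/(-27))*(-37) = (4*(-1/27)*230)*(-37) = -920/27*(-37) = 34040/27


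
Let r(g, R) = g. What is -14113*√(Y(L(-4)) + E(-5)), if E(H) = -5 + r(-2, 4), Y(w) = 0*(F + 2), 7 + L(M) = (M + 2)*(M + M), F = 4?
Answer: -14113*I*√7 ≈ -37340.0*I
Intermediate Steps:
L(M) = -7 + 2*M*(2 + M) (L(M) = -7 + (M + 2)*(M + M) = -7 + (2 + M)*(2*M) = -7 + 2*M*(2 + M))
Y(w) = 0 (Y(w) = 0*(4 + 2) = 0*6 = 0)
E(H) = -7 (E(H) = -5 - 2 = -7)
-14113*√(Y(L(-4)) + E(-5)) = -14113*√(0 - 7) = -14113*I*√7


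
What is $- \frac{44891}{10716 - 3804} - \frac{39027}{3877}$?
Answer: $- \frac{443797031}{26797824} \approx -16.561$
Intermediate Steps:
$- \frac{44891}{10716 - 3804} - \frac{39027}{3877} = - \frac{44891}{6912} - \frac{39027}{3877} = - \frac{443797031}{26797824}$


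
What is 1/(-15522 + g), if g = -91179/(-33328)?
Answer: -33328/517226037 ≈ -6.4436e-5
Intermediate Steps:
g = 91179/33328 (g = -91179*(-1/33328) = 91179/33328 ≈ 2.7358)
1/(-15522 + g) = 1/(-15522 + 91179/33328) = 1/(-517226037/33328) = -33328/517226037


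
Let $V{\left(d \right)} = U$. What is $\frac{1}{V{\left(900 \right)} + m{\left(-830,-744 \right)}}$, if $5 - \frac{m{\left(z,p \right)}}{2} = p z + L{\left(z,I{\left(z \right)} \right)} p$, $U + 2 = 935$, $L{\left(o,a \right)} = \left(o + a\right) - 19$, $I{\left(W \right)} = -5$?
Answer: $- \frac{1}{2504849} \approx -3.9923 \cdot 10^{-7}$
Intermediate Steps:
$L{\left(o,a \right)} = -19 + a + o$ ($L{\left(o,a \right)} = \left(a + o\right) - 19 = -19 + a + o$)
$U = 933$ ($U = -2 + 935 = 933$)
$m{\left(z,p \right)} = 10 - 2 p z - 2 p \left(-24 + z\right)$ ($m{\left(z,p \right)} = 10 - 2 \left(p z + \left(-19 - 5 + z\right) p\right) = 10 - 2 \left(p z + \left(-24 + z\right) p\right) = 10 - 2 \left(p z + p \left(-24 + z\right)\right) = 10 - \left(2 p z + 2 p \left(-24 + z\right)\right) = 10 - 2 p z - 2 p \left(-24 + z\right)$)
$V{\left(d \right)} = 933$
$\frac{1}{V{\left(900 \right)} + m{\left(-830,-744 \right)}} = \frac{1}{933 + \left(10 + 48 \left(-744\right) - \left(-2976\right) \left(-830\right)\right)} = \frac{1}{933 - 2505782} = \frac{1}{-2504849} = - \frac{1}{2504849}$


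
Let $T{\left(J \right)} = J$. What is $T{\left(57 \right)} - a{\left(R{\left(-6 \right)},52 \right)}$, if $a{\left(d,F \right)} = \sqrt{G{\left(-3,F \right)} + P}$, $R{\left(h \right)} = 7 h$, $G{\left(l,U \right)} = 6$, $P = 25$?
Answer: $57 - \sqrt{31} \approx 51.432$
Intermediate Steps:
$a{\left(d,F \right)} = \sqrt{31}$ ($a{\left(d,F \right)} = \sqrt{6 + 25} = \sqrt{31}$)
$T{\left(57 \right)} - a{\left(R{\left(-6 \right)},52 \right)} = 57 - \sqrt{31}$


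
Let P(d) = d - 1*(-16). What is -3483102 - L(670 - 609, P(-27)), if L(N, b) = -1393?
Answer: -3481709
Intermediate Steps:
P(d) = 16 + d (P(d) = d + 16 = 16 + d)
-3483102 - L(670 - 609, P(-27)) = -3483102 - 1*(-1393) = -3483102 + 1393 = -3481709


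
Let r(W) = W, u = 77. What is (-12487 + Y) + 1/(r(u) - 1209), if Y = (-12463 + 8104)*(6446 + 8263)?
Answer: -72594048377/1132 ≈ -6.4129e+7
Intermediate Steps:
Y = -64116531 (Y = -4359*14709 = -64116531)
(-12487 + Y) + 1/(r(u) - 1209) = (-12487 - 64116531) + 1/(77 - 1209) = -64129018 + 1/(-1132) = -64129018 - 1/1132 = -72594048377/1132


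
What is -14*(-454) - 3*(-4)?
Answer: 6368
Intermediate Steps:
-14*(-454) - 3*(-4) = 6356 + 12 = 6368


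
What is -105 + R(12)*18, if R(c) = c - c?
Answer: -105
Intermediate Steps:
R(c) = 0
-105 + R(12)*18 = -105 + 0*18 = -105 + 0 = -105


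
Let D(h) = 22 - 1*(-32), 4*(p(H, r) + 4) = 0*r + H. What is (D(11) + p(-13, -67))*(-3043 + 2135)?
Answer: -42449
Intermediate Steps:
p(H, r) = -4 + H/4 (p(H, r) = -4 + (0*r + H)/4 = -4 + (0 + H)/4 = -4 + H/4)
D(h) = 54 (D(h) = 22 + 32 = 54)
(D(11) + p(-13, -67))*(-3043 + 2135) = (54 + (-4 + (¼)*(-13)))*(-3043 + 2135) = (54 + (-4 - 13/4))*(-908) = (54 - 29/4)*(-908) = (187/4)*(-908) = -42449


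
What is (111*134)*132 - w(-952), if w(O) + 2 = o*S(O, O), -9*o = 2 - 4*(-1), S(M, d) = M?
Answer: 5888206/3 ≈ 1.9627e+6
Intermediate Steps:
o = -⅔ (o = -(2 - 4*(-1))/9 = -(2 + 4)/9 = -⅑*6 = -⅔ ≈ -0.66667)
w(O) = -2 - 2*O/3
(111*134)*132 - w(-952) = (111*134)*132 - (-2 - ⅔*(-952)) = 14874*132 - (-2 + 1904/3) = 1963368 - 1*1898/3 = 1963368 - 1898/3 = 5888206/3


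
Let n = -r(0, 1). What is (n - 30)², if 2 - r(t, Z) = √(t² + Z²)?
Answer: 961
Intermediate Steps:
r(t, Z) = 2 - √(Z² + t²) (r(t, Z) = 2 - √(t² + Z²) = 2 - √(Z² + t²))
n = -1 (n = -(2 - √(1² + 0²)) = -(2 - √(1 + 0)) = -(2 - √1) = -(2 - 1*1) = -(2 - 1) = -1*1 = -1)
(n - 30)² = (-1 - 30)² = (-31)² = 961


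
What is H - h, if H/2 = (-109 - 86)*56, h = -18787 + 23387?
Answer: -26440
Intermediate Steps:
h = 4600
H = -21840 (H = 2*((-109 - 86)*56) = 2*(-195*56) = 2*(-10920) = -21840)
H - h = -21840 - 1*4600 = -21840 - 4600 = -26440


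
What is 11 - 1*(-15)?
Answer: 26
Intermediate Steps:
11 - 1*(-15) = 11 + 15 = 26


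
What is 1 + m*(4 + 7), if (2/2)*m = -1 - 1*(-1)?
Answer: 1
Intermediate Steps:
m = 0 (m = -1 - 1*(-1) = -1 + 1 = 0)
1 + m*(4 + 7) = 1 + 0*(4 + 7) = 1 + 0*11 = 1 + 0 = 1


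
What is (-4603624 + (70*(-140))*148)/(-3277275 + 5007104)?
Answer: -6054024/1729829 ≈ -3.4998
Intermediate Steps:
(-4603624 + (70*(-140))*148)/(-3277275 + 5007104) = (-4603624 - 9800*148)/1729829 = (-4603624 - 1450400)*(1/1729829) = -6054024*1/1729829 = -6054024/1729829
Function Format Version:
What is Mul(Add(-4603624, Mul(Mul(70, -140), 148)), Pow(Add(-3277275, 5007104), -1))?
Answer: Rational(-6054024, 1729829) ≈ -3.4998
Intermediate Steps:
Mul(Add(-4603624, Mul(Mul(70, -140), 148)), Pow(Add(-3277275, 5007104), -1)) = Mul(Add(-4603624, Mul(-9800, 148)), Pow(1729829, -1)) = Mul(Add(-4603624, -1450400), Rational(1, 1729829)) = Mul(-6054024, Rational(1, 1729829)) = Rational(-6054024, 1729829)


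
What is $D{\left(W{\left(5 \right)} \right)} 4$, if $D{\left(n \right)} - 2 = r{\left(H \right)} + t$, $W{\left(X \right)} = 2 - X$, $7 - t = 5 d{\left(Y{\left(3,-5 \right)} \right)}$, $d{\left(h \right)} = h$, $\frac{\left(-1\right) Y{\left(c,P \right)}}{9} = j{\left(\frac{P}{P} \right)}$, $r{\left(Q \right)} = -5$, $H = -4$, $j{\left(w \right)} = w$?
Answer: $196$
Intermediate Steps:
$Y{\left(c,P \right)} = -9$ ($Y{\left(c,P \right)} = - 9 \frac{P}{P} = \left(-9\right) 1 = -9$)
$t = 52$ ($t = 7 - 5 \left(-9\right) = 7 - -45 = 7 + 45 = 52$)
$D{\left(n \right)} = 49$ ($D{\left(n \right)} = 2 + \left(-5 + 52\right) = 2 + 47 = 49$)
$D{\left(W{\left(5 \right)} \right)} 4 = 49 \cdot 4 = 196$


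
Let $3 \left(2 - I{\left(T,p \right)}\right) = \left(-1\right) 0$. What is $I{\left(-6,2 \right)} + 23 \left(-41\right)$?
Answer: $-941$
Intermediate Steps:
$I{\left(T,p \right)} = 2$ ($I{\left(T,p \right)} = 2 - \frac{\left(-1\right) 0}{3} = 2 - 0 = 2 + 0 = 2$)
$I{\left(-6,2 \right)} + 23 \left(-41\right) = 2 + 23 \left(-41\right) = 2 - 943 = -941$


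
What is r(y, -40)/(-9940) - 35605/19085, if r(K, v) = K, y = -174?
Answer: -35059291/18970490 ≈ -1.8481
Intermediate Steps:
r(y, -40)/(-9940) - 35605/19085 = -174/(-9940) - 35605/19085 = -174*(-1/9940) - 35605*1/19085 = 87/4970 - 7121/3817 = -35059291/18970490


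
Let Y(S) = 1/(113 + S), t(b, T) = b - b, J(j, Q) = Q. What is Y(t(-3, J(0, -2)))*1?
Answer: 1/113 ≈ 0.0088496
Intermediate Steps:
t(b, T) = 0
Y(t(-3, J(0, -2)))*1 = 1/(113 + 0) = 1/113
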